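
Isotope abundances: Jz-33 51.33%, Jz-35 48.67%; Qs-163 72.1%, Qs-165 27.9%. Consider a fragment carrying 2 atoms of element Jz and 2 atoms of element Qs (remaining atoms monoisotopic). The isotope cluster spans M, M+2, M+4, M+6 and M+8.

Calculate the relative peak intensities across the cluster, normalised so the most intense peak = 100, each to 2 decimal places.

Element Jz pattern (n=2): 0.26347689 : 0.49964622 : 0.23687689
Element Qs pattern (n=2): 0.519841 : 0.402318 : 0.077841
Convolve the two distributions (both contribute in 2-u steps):
  M: 0.26347689×0.519841 = 0.136966
  M+2: 0.26347689×0.402318 + 0.49964622×0.519841 = 0.365738
  M+4: 0.26347689×0.077841 + 0.49964622×0.402318 + 0.23687689×0.519841 = 0.344664
  M+6: 0.49964622×0.077841 + 0.23687689×0.402318 = 0.134193
  M+8: 0.23687689×0.077841 = 0.018439
Scale to base peak (0.365738) = 100: 37.45 : 100.00 : 94.24 : 36.69 : 5.04

37.45 : 100.00 : 94.24 : 36.69 : 5.04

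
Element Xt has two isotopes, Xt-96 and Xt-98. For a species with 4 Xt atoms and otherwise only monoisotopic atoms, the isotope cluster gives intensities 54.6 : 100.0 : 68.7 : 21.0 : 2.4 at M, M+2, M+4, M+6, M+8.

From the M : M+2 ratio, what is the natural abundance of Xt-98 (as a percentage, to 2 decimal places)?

Write p for the Xt-96 fraction. I(M+2)/I(M) = [C(4,1)·p^3·(1−p)] / p^4 = 4·(1−p)/p = 100.0/54.6 = 1.8315
(1−p)/p = 1.8315/4 = 0.4579  ⇒  p = 1/(1 + 0.4579) = 0.6859
Xt-96: 68.59%, Xt-98: 31.41%.

31.41%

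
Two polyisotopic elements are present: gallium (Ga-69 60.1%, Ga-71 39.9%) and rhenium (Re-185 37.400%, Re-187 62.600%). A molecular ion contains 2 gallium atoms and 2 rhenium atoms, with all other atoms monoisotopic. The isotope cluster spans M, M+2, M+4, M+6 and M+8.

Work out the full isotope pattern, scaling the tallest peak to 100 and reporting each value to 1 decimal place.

13.0 : 60.8 : 100.0 : 67.6 : 16.1

Gallium pattern (n=2): 0.361201 : 0.479598 : 0.159201
Rhenium pattern (n=2): 0.139876 : 0.468248 : 0.391876
Convolve the two distributions (both contribute in 2-u steps):
  M: 0.361201×0.139876 = 0.050523
  M+2: 0.361201×0.468248 + 0.479598×0.139876 = 0.236216
  M+4: 0.361201×0.391876 + 0.479598×0.468248 + 0.159201×0.139876 = 0.388385
  M+6: 0.479598×0.391876 + 0.159201×0.468248 = 0.262488
  M+8: 0.159201×0.391876 = 0.062387
Scale to base peak (0.388385) = 100: 13.0 : 60.8 : 100.0 : 67.6 : 16.1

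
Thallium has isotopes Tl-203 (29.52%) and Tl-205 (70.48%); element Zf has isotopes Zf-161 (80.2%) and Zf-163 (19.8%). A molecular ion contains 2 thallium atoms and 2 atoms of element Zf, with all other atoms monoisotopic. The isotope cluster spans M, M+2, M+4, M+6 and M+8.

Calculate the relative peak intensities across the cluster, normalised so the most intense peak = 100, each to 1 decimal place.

12.3 : 64.9 : 100.0 : 38.3 : 4.3

Thallium pattern (n=2): 0.08714304 : 0.41611392 : 0.49674304
Element Zf pattern (n=2): 0.643204 : 0.317592 : 0.039204
Convolve the two distributions (both contribute in 2-u steps):
  M: 0.08714304×0.643204 = 0.056051
  M+2: 0.08714304×0.317592 + 0.41611392×0.643204 = 0.295322
  M+4: 0.08714304×0.039204 + 0.41611392×0.317592 + 0.49674304×0.643204 = 0.455078
  M+6: 0.41611392×0.039204 + 0.49674304×0.317592 = 0.174075
  M+8: 0.49674304×0.039204 = 0.019474
Scale to base peak (0.455078) = 100: 12.3 : 64.9 : 100.0 : 38.3 : 4.3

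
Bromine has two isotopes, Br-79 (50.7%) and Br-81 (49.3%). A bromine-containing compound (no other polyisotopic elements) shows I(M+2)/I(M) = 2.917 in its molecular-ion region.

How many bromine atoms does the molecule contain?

The M+2/M ratio from n Br atoms is n · q/p = n · 0.493/0.507.
n = 2.917 × 0.507/0.493 = 3.00 ≈ 3

3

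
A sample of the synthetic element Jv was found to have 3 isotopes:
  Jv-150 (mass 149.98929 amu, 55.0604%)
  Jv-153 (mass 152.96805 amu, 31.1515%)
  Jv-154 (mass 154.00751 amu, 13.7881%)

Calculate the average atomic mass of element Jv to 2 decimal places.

The abundance-weighted mean is 0.550604 × 149.98929 + 0.311515 × 152.96805 + 0.137881 × 154.00751
= 82.584703 + 47.651842 + 21.234709 = 151.471254 amu

151.47 amu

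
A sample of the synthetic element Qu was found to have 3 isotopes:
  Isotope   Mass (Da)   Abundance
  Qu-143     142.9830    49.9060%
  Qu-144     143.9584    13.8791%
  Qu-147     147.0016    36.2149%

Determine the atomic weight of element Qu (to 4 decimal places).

Weight each isotope mass by its fractional abundance: 0.499060 × 142.9830 + 0.138791 × 143.9584 + 0.362149 × 147.0016
= 71.35710 + 19.98013 + 53.23648 = 144.57371 Da

144.5737 Da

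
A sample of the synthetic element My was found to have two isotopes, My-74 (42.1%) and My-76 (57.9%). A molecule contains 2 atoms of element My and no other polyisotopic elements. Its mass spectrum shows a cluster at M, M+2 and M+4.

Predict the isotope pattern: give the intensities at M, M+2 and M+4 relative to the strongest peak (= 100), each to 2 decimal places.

The 2 My atoms are independent, so intensities follow the terms of (0.421 + 0.579)^2.
P(M) = 0.421^2 = 0.177241
P(M+2) = 2 × 0.421^1 × 0.579^1 = 0.487518
P(M+4) = 0.579^2 = 0.335241
The M+2 peak is largest (0.487518); scaling to 100 gives 36.36 : 100.00 : 68.76.

36.36 : 100.00 : 68.76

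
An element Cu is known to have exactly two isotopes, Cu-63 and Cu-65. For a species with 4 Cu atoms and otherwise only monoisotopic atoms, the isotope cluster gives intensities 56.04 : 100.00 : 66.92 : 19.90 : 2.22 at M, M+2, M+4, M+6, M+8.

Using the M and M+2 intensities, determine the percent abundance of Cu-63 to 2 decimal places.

If p is the fraction of Cu that is Cu-63, then I(M+2)/I(M) = [C(4,1)·p^3·(1−p)] / p^4 = 4·(1−p)/p = 100.00/56.04 = 1.7844
(1−p)/p = 1.7844/4 = 0.4461  ⇒  p = 1/(1 + 0.4461) = 0.6915
Cu-63: 69.15%, Cu-65: 30.85%.

69.15%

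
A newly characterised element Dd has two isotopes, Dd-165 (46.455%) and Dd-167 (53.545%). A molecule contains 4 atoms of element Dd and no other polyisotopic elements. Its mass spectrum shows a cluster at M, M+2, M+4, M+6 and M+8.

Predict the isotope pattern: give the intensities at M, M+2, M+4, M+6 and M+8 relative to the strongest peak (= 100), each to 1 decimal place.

Expanding (0.46455 + 0.53545)^4:
P(M) = 0.46455^4 = 0.046573
P(M+2) = 4 × 0.46455^3 × 0.53545^1 = 0.214722
P(M+4) = 6 × 0.46455^2 × 0.53545^2 = 0.371239
P(M+6) = 4 × 0.46455^1 × 0.53545^3 = 0.285265
P(M+8) = 0.53545^4 = 0.082201
The M+4 peak is largest (0.371239); scaling to 100 gives 12.5 : 57.8 : 100.0 : 76.8 : 22.1.

12.5 : 57.8 : 100.0 : 76.8 : 22.1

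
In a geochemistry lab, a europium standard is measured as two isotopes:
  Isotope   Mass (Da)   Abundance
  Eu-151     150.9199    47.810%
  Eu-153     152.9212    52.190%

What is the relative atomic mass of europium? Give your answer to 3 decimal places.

151.964 Da

The abundance-weighted mean is 0.47810 × 150.9199 + 0.52190 × 152.9212
= 72.15480 + 79.80957 = 151.96437 Da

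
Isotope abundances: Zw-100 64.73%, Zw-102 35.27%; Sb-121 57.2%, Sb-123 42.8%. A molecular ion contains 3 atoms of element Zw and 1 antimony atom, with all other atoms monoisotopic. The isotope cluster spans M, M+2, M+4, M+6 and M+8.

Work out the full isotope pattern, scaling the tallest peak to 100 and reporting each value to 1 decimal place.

Element Zw pattern (n=3): 0.27121695 : 0.44334103 : 0.2415671 : 0.04387492
Antimony pattern (n=1): 0.5720 : 0.4280
Convolve the two distributions (both contribute in 2-u steps):
  M: 0.27121695×0.5720 = 0.155136
  M+2: 0.27121695×0.4280 + 0.44334103×0.5720 = 0.369672
  M+4: 0.44334103×0.4280 + 0.2415671×0.5720 = 0.327926
  M+6: 0.2415671×0.4280 + 0.04387492×0.5720 = 0.128487
  M+8: 0.04387492×0.4280 = 0.018778
Scale to base peak (0.369672) = 100: 42.0 : 100.0 : 88.7 : 34.8 : 5.1

42.0 : 100.0 : 88.7 : 34.8 : 5.1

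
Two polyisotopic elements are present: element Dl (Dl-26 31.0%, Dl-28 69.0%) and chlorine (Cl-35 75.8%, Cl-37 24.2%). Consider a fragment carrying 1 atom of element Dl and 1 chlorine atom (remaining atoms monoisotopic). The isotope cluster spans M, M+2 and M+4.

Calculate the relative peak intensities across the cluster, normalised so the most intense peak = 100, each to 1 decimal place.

39.3 : 100.0 : 27.9

Element Dl pattern (n=1): 0.3100 : 0.6900
Chlorine pattern (n=1): 0.7580 : 0.2420
Convolve the two distributions (both contribute in 2-u steps):
  M: 0.3100×0.7580 = 0.234980
  M+2: 0.3100×0.2420 + 0.6900×0.7580 = 0.598040
  M+4: 0.6900×0.2420 = 0.166980
Scale to base peak (0.598040) = 100: 39.3 : 100.0 : 27.9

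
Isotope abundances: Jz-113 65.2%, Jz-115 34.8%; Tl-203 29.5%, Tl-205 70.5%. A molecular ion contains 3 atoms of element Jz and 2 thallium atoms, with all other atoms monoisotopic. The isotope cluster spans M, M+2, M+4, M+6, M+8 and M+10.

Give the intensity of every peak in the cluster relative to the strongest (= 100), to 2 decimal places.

Element Jz pattern (n=3): 0.27716781 : 0.44380858 : 0.23687942 : 0.04214419
Thallium pattern (n=2): 0.087025 : 0.41595 : 0.497025
Convolve the two distributions (both contribute in 2-u steps):
  M: 0.27716781×0.087025 = 0.024121
  M+2: 0.27716781×0.41595 + 0.44380858×0.087025 = 0.153910
  M+4: 0.27716781×0.497025 + 0.44380858×0.41595 + 0.23687942×0.087025 = 0.342976
  M+6: 0.44380858×0.497025 + 0.23687942×0.41595 + 0.04214419×0.087025 = 0.322782
  M+8: 0.23687942×0.497025 + 0.04214419×0.41595 = 0.135265
  M+10: 0.04214419×0.497025 = 0.020947
Scale to base peak (0.342976) = 100: 7.03 : 44.87 : 100.00 : 94.11 : 39.44 : 6.11

7.03 : 44.87 : 100.00 : 94.11 : 39.44 : 6.11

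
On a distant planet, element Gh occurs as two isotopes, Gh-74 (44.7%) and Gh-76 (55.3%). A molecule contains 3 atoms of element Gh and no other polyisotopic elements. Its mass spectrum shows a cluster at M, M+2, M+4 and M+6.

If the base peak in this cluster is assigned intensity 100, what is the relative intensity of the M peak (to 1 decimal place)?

21.8

(0.447 + 0.553)^3 gives M 0.0893, M+2 0.3315, M+4 0.4101, M+6 0.1691; the largest is M+4.
P(M+4) = C(3,2) × 0.447^1 × 0.553^2 = 3 × 0.4470 × 0.305809 = 0.410090 (base)
P(M) = C(3,0) × 0.447^3 × 0.553^0 = 1 × 0.08931462 × 1.0000 = 0.089315
Relative intensity = 0.089315 / 0.410090 × 100 = 21.8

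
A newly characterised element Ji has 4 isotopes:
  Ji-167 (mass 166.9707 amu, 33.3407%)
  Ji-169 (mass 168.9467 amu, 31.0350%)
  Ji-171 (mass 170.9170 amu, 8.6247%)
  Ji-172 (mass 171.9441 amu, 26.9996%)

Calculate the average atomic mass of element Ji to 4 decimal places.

The abundance-weighted mean is 0.333407 × 166.9707 + 0.310350 × 168.9467 + 0.086247 × 170.9170 + 0.269996 × 171.9441
= 55.66920 + 52.43261 + 14.74108 + 46.42422 = 169.26711 amu

169.2671 amu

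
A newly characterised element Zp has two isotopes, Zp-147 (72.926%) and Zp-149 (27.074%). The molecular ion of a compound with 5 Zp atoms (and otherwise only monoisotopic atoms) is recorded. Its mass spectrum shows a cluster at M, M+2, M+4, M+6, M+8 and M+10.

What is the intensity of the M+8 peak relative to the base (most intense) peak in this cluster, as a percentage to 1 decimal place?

5.1%

Term probabilities: M 0.2063, M+2 0.3829, M+4 0.2843, M+6 0.1055, M+8 0.0196, M+10 0.0015. Base peak = M+2.
P(M+2) = C(5,1) × 0.72926^4 × 0.27074^1 = 5 × 0.28283267 × 0.27074 = 0.382871 (base)
P(M+8) = C(5,4) × 0.72926^1 × 0.27074^4 = 5 × 0.72926 × 0.00537291 = 0.019591
Relative intensity = 0.019591 / 0.382871 × 100 = 5.1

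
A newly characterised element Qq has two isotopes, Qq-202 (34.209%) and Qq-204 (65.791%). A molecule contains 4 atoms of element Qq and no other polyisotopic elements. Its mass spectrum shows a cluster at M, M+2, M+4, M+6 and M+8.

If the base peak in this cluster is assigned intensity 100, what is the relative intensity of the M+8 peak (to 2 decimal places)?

(0.34209 + 0.65791)^4 gives M 0.0137, M+2 0.1054, M+4 0.3039, M+6 0.3897, M+8 0.1874; the largest is M+6.
P(M+6) = C(4,3) × 0.34209^1 × 0.65791^3 = 4 × 0.34209 × 0.28477343 = 0.389673 (base)
P(M+8) = C(4,4) × 0.34209^0 × 0.65791^4 = 1 × 1.0000 × 0.18735529 = 0.187355
Relative intensity = 0.187355 / 0.389673 × 100 = 48.08

48.08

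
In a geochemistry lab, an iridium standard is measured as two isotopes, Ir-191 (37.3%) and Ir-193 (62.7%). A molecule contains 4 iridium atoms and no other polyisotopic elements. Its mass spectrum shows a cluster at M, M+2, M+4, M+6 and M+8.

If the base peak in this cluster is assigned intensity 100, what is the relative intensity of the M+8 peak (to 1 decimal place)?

42.0

(0.373 + 0.627)^4 gives M 0.0194, M+2 0.1302, M+4 0.3282, M+6 0.3678, M+8 0.1546; the largest is M+6.
P(M+6) = C(4,3) × 0.373^1 × 0.627^3 = 4 × 0.3730 × 0.24649188 = 0.367766 (base)
P(M+8) = C(4,4) × 0.373^0 × 0.627^4 = 1 × 1.0000 × 0.15455041 = 0.154550
Relative intensity = 0.154550 / 0.367766 × 100 = 42.0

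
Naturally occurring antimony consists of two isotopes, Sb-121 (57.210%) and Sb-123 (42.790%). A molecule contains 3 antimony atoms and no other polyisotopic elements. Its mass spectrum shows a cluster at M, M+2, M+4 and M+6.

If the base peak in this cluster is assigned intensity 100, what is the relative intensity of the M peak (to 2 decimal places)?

Term probabilities: M 0.1872, M+2 0.4202, M+4 0.3143, M+6 0.0783. Base peak = M+2.
P(M+2) = C(3,1) × 0.57210^2 × 0.42790^1 = 3 × 0.32729841 × 0.4279 = 0.420153 (base)
P(M) = C(3,0) × 0.57210^3 × 0.42790^0 = 1 × 0.18724742 × 1.0000 = 0.187247
Relative intensity = 0.187247 / 0.420153 × 100 = 44.57

44.57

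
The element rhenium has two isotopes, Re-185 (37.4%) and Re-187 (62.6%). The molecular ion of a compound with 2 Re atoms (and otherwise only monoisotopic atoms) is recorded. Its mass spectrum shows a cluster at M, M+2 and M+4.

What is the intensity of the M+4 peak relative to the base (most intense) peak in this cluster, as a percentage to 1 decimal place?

83.7%

Binomial terms of (0.374 + 0.626)^2: M 0.1399, M+2 0.4682, M+4 0.3919 → M+2 is the base peak.
P(M+2) = C(2,1) × 0.374^1 × 0.626^1 = 2 × 0.3740 × 0.6260 = 0.468248 (base)
P(M+4) = C(2,2) × 0.374^0 × 0.626^2 = 1 × 1.0000 × 0.391876 = 0.391876
Relative intensity = 0.391876 / 0.468248 × 100 = 83.7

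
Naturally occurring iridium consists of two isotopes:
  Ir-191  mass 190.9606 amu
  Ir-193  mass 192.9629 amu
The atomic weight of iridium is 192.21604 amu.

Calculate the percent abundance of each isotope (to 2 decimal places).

Ir-191: 37.30%, Ir-193: 62.70%

Writing the weighted mean with unknown fraction x of Ir-191:
190.9606·x + 192.9629·(1 − x) = 192.21604
(190.9606 − 192.9629)·x = 192.21604 − 192.9629
x = -0.74686 / -2.0023 = 0.37300 → 37.30% Ir-191, 62.70% Ir-193.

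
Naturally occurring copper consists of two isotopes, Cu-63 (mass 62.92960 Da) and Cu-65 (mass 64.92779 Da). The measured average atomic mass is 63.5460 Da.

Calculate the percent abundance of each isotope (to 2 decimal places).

Let x be the fractional abundance of Cu-63; then Cu-65 has abundance 1 − x.
62.92960·x + 64.92779·(1 − x) = 63.5460
(62.92960 − 64.92779)·x = 63.5460 − 64.92779
x = -1.38179 / -1.99819 = 0.69152 → 69.15% Cu-63, 30.85% Cu-65.

Cu-63: 69.15%, Cu-65: 30.85%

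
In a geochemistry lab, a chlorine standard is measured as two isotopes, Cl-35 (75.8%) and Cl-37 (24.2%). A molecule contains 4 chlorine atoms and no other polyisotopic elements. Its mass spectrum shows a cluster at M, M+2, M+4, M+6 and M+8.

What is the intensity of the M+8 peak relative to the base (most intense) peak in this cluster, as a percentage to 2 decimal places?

0.81%

(0.758 + 0.242)^4 gives M 0.3301, M+2 0.4216, M+4 0.2019, M+6 0.0430, M+8 0.0034; the largest is M+2.
P(M+2) = C(4,1) × 0.758^3 × 0.242^1 = 4 × 0.43551951 × 0.2420 = 0.421583 (base)
P(M+8) = C(4,4) × 0.758^0 × 0.242^4 = 1 × 1.0000 × 0.00342974 = 0.003430
Relative intensity = 0.003430 / 0.421583 × 100 = 0.81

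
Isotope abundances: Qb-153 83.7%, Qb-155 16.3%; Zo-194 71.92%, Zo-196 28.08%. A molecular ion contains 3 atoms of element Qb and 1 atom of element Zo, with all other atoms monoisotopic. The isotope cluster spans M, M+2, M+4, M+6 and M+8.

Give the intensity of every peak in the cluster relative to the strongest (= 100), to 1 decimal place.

Element Qb pattern (n=3): 0.58637625 : 0.34257824 : 0.06671476 : 0.00433075
Element Zo pattern (n=1): 0.7192 : 0.2808
Convolve the two distributions (both contribute in 2-u steps):
  M: 0.58637625×0.7192 = 0.421722
  M+2: 0.58637625×0.2808 + 0.34257824×0.7192 = 0.411037
  M+4: 0.34257824×0.2808 + 0.06671476×0.7192 = 0.144177
  M+6: 0.06671476×0.2808 + 0.00433075×0.7192 = 0.021848
  M+8: 0.00433075×0.2808 = 0.001216
Scale to base peak (0.421722) = 100: 100.0 : 97.5 : 34.2 : 5.2 : 0.3

100.0 : 97.5 : 34.2 : 5.2 : 0.3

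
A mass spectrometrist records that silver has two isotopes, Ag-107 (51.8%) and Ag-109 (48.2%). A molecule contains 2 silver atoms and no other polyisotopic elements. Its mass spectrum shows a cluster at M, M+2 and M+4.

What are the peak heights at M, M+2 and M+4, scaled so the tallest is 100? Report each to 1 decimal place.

53.7 : 100.0 : 46.5

Each Ag atom is independently Ag-107 (p = 0.518) or Ag-109 (q = 0.482); the cluster is the binomial expansion (p + q)^2.
P(M) = 0.518^2 = 0.268324
P(M+2) = 2 × 0.518^1 × 0.482^1 = 0.499352
P(M+4) = 0.482^2 = 0.232324
The M+2 peak is largest (0.499352); scaling to 100 gives 53.7 : 100.0 : 46.5.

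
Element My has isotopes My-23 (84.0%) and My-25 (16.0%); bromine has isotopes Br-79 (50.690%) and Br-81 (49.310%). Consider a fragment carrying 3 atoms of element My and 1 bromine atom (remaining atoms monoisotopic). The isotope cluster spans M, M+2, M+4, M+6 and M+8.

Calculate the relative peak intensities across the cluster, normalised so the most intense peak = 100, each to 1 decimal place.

64.8 : 100.0 : 43.0 : 7.3 : 0.4

Element My pattern (n=3): 0.592704 : 0.338688 : 0.064512 : 0.004096
Bromine pattern (n=1): 0.5069 : 0.4931
Convolve the two distributions (both contribute in 2-u steps):
  M: 0.592704×0.5069 = 0.300442
  M+2: 0.592704×0.4931 + 0.338688×0.5069 = 0.463943
  M+4: 0.338688×0.4931 + 0.064512×0.5069 = 0.199708
  M+6: 0.064512×0.4931 + 0.004096×0.5069 = 0.033887
  M+8: 0.004096×0.4931 = 0.002020
Scale to base peak (0.463943) = 100: 64.8 : 100.0 : 43.0 : 7.3 : 0.4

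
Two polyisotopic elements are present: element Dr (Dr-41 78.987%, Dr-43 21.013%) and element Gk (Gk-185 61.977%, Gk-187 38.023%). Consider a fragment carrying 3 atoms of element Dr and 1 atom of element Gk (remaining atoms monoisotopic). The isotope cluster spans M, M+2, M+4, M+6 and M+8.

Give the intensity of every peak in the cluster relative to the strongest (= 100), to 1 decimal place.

Element Dr pattern (n=3): 0.49279564 : 0.39329693 : 0.10462922 : 0.00927821
Element Gk pattern (n=1): 0.61977 : 0.38023
Convolve the two distributions (both contribute in 2-u steps):
  M: 0.49279564×0.61977 = 0.305420
  M+2: 0.49279564×0.38023 + 0.39329693×0.61977 = 0.431129
  M+4: 0.39329693×0.38023 + 0.10462922×0.61977 = 0.214389
  M+6: 0.10462922×0.38023 + 0.00927821×0.61977 = 0.045534
  M+8: 0.00927821×0.38023 = 0.003528
Scale to base peak (0.431129) = 100: 70.8 : 100.0 : 49.7 : 10.6 : 0.8

70.8 : 100.0 : 49.7 : 10.6 : 0.8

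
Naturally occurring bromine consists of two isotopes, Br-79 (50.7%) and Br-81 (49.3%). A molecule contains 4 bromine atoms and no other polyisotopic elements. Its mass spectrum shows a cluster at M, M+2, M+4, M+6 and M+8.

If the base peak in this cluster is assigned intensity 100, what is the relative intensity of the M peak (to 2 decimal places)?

Binomial terms of (0.507 + 0.493)^4: M 0.0661, M+2 0.2570, M+4 0.3749, M+6 0.2430, M+8 0.0591 → M+4 is the base peak.
P(M+4) = C(4,2) × 0.507^2 × 0.493^2 = 6 × 0.257049 × 0.243049 = 0.374853 (base)
P(M) = C(4,0) × 0.507^4 × 0.493^0 = 1 × 0.06607419 × 1.0000 = 0.066074
Relative intensity = 0.066074 / 0.374853 × 100 = 17.63

17.63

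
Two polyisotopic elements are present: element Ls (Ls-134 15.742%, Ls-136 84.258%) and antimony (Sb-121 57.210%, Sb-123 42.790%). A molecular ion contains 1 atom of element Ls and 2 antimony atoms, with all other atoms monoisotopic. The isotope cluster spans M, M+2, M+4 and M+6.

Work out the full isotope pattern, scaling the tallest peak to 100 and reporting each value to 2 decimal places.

Element Ls pattern (n=1): 0.15742 : 0.84258
Antimony pattern (n=2): 0.32729841 : 0.48960318 : 0.18309841
Convolve the two distributions (both contribute in 2-u steps):
  M: 0.15742×0.32729841 = 0.051523
  M+2: 0.15742×0.48960318 + 0.84258×0.32729841 = 0.352848
  M+4: 0.15742×0.18309841 + 0.84258×0.48960318 = 0.441353
  M+6: 0.84258×0.18309841 = 0.154275
Scale to base peak (0.441353) = 100: 11.67 : 79.95 : 100.00 : 34.96

11.67 : 79.95 : 100.00 : 34.96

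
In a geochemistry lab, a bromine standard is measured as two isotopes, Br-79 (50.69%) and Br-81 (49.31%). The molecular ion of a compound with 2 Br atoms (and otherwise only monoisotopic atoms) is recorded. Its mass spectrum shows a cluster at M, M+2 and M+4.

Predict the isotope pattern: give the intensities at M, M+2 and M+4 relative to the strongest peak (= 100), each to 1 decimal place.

51.4 : 100.0 : 48.6

The 2 Br atoms are independent, so intensities follow the terms of (0.5069 + 0.4931)^2.
P(M) = 0.5069^2 = 0.256948
P(M+2) = 2 × 0.5069^1 × 0.4931^1 = 0.499905
P(M+4) = 0.4931^2 = 0.243148
The M+2 peak is largest (0.499905); scaling to 100 gives 51.4 : 100.0 : 48.6.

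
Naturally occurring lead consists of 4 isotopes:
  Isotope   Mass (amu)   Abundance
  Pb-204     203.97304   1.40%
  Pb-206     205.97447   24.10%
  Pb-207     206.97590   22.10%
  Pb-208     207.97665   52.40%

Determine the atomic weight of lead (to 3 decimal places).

Weight each isotope mass by its fractional abundance: 0.0140 × 203.97304 + 0.2410 × 205.97447 + 0.2210 × 206.97590 + 0.5240 × 207.97665
= 2.855623 + 49.639847 + 45.741674 + 108.979765 = 207.216909 amu

207.217 amu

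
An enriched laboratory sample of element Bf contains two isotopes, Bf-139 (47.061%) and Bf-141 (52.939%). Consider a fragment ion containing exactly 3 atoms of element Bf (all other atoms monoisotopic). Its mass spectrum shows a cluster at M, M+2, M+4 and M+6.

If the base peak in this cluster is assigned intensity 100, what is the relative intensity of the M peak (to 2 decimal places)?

(0.47061 + 0.52939)^3 gives M 0.1042, M+2 0.3517, M+4 0.3957, M+6 0.1484; the largest is M+4.
P(M+4) = C(3,2) × 0.47061^1 × 0.52939^2 = 3 × 0.47061 × 0.28025377 = 0.395671 (base)
P(M) = C(3,0) × 0.47061^3 × 0.52939^0 = 1 × 0.10422777 × 1.0000 = 0.104228
Relative intensity = 0.104228 / 0.395671 × 100 = 26.34

26.34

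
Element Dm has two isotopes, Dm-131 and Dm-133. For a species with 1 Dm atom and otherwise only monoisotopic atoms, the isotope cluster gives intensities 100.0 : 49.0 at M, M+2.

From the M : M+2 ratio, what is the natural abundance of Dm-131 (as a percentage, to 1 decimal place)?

Write p for the Dm-131 fraction. I(M+2)/I(M) = [C(1,1)·p^0·(1−p)] / p^1 = 1·(1−p)/p = 49.0/100.0 = 0.4900
(1−p)/p = 0.4900/1 = 0.4900  ⇒  p = 1/(1 + 0.4900) = 0.6711
Dm-131: 67.1%, Dm-133: 32.9%.

67.1%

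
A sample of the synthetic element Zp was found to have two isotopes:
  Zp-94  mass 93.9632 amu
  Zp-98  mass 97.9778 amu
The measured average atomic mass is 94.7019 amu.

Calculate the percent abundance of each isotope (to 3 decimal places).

With x = fraction of Zp-94 (so Zp-98 is 1 − x):
93.9632·x + 97.9778·(1 − x) = 94.7019
(93.9632 − 97.9778)·x = 94.7019 − 97.9778
x = -3.2759 / -4.0146 = 0.81600 → 81.600% Zp-94, 18.400% Zp-98.

Zp-94: 81.600%, Zp-98: 18.400%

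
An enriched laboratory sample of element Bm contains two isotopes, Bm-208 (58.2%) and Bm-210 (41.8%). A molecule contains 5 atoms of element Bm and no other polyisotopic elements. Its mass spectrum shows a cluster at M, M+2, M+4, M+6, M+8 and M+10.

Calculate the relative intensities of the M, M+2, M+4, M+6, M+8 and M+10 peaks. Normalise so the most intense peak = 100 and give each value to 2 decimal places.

19.39 : 69.62 : 100.00 : 71.82 : 25.79 : 3.70

Each Bm atom is independently Bm-208 (p = 0.582) or Bm-210 (q = 0.418); the cluster is the binomial expansion (p + q)^5.
P(M) = 0.582^5 = 0.066775
P(M+2) = 5 × 0.582^4 × 0.418^1 = 0.239794
P(M+4) = 10 × 0.582^3 × 0.418^2 = 0.344446
P(M+6) = 10 × 0.582^2 × 0.418^3 = 0.247386
P(M+8) = 5 × 0.582^1 × 0.418^4 = 0.088838
P(M+10) = 0.418^5 = 0.012761
The M+4 peak is largest (0.344446); scaling to 100 gives 19.39 : 69.62 : 100.00 : 71.82 : 25.79 : 3.70.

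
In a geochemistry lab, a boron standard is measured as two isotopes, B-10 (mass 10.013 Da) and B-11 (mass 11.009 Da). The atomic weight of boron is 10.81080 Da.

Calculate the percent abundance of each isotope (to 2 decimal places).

B-10: 19.90%, B-11: 80.10%

With x = fraction of B-10 (so B-11 is 1 − x):
10.013·x + 11.009·(1 − x) = 10.81080
(10.013 − 11.009)·x = 10.81080 − 11.009
x = -0.19820 / -0.996 = 0.19900 → 19.90% B-10, 80.10% B-11.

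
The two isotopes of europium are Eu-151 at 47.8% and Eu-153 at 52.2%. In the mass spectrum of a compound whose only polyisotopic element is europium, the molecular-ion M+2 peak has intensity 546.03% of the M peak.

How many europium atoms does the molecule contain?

5

The M+2/M ratio from n Eu atoms is n · q/p = n · 0.522/0.478.
n = 5.4603 × 0.478/0.522 = 5.00 ≈ 5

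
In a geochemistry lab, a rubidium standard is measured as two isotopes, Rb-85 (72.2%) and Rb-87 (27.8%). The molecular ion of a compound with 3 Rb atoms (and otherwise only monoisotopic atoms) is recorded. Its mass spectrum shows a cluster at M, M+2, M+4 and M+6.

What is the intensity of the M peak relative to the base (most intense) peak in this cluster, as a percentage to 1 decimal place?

Term probabilities: M 0.3764, M+2 0.4348, M+4 0.1674, M+6 0.0215. Base peak = M+2.
P(M+2) = C(3,1) × 0.722^2 × 0.278^1 = 3 × 0.521284 × 0.2780 = 0.434751 (base)
P(M) = C(3,0) × 0.722^3 × 0.278^0 = 1 × 0.37636705 × 1.0000 = 0.376367
Relative intensity = 0.376367 / 0.434751 × 100 = 86.6

86.6%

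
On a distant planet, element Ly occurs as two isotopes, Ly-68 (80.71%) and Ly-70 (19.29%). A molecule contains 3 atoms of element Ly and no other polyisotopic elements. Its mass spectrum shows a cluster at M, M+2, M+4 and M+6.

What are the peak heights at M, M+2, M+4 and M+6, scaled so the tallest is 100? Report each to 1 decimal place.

Each Ly atom is independently Ly-68 (p = 0.8071) or Ly-70 (q = 0.1929); the cluster is the binomial expansion (p + q)^3.
P(M) = 0.8071^3 = 0.525753
P(M+2) = 3 × 0.8071^2 × 0.1929^1 = 0.376971
P(M+4) = 3 × 0.8071^1 × 0.1929^2 = 0.090098
P(M+6) = 0.1929^3 = 0.007178
The M peak is largest (0.525753); scaling to 100 gives 100.0 : 71.7 : 17.1 : 1.4.

100.0 : 71.7 : 17.1 : 1.4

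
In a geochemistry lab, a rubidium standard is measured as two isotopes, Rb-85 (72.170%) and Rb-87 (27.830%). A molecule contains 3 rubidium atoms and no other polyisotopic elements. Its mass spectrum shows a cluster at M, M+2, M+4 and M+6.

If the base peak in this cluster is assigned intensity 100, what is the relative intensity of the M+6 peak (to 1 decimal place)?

Term probabilities: M 0.3759, M+2 0.4349, M+4 0.1677, M+6 0.0216. Base peak = M+2.
P(M+2) = C(3,1) × 0.72170^2 × 0.27830^1 = 3 × 0.52085089 × 0.2783 = 0.434858 (base)
P(M+6) = C(3,3) × 0.72170^0 × 0.27830^3 = 1 × 1.0000 × 0.02155458 = 0.021555
Relative intensity = 0.021555 / 0.434858 × 100 = 5.0

5.0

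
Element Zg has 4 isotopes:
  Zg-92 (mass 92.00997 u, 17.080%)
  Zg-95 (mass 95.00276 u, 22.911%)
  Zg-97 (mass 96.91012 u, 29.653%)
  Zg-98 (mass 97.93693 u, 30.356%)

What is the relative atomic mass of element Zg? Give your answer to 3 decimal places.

95.948 u

The abundance-weighted mean is 0.17080 × 92.00997 + 0.22911 × 95.00276 + 0.29653 × 96.91012 + 0.30356 × 97.93693
= 15.715303 + 21.766082 + 28.736758 + 29.729734 = 95.947877 u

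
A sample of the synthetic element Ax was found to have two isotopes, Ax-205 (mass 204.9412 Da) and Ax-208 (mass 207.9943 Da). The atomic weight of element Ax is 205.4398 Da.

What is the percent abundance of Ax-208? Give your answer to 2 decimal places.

Let x be the fractional abundance of Ax-205; then Ax-208 has abundance 1 − x.
204.9412·x + 207.9943·(1 − x) = 205.4398
(204.9412 − 207.9943)·x = 205.4398 − 207.9943
x = -2.5545 / -3.0531 = 0.83669 → 83.67% Ax-205, 16.33% Ax-208.

16.33%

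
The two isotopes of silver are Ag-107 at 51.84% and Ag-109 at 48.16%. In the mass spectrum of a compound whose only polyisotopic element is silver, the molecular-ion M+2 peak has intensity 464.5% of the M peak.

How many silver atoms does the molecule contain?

For n independent Ag atoms, I(M+2)/I(M) = n · (abundance Ag-109) / (abundance Ag-107) = n · 0.4816/0.5184.
n = 4.645 × 0.5184/0.4816 = 5.00 ≈ 5

5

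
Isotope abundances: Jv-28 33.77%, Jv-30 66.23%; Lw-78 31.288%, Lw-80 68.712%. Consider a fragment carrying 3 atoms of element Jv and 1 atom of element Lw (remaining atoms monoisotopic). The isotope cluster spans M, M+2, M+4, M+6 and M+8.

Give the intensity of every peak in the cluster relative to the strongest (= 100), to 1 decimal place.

Element Jv pattern (n=3): 0.03851174 : 0.22658864 : 0.44438749 : 0.29051213
Element Lw pattern (n=1): 0.31288 : 0.68712
Convolve the two distributions (both contribute in 2-u steps):
  M: 0.03851174×0.31288 = 0.012050
  M+2: 0.03851174×0.68712 + 0.22658864×0.31288 = 0.097357
  M+4: 0.22658864×0.68712 + 0.44438749×0.31288 = 0.294734
  M+6: 0.44438749×0.68712 + 0.29051213×0.31288 = 0.396243
  M+8: 0.29051213×0.68712 = 0.199617
Scale to base peak (0.396243) = 100: 3.0 : 24.6 : 74.4 : 100.0 : 50.4

3.0 : 24.6 : 74.4 : 100.0 : 50.4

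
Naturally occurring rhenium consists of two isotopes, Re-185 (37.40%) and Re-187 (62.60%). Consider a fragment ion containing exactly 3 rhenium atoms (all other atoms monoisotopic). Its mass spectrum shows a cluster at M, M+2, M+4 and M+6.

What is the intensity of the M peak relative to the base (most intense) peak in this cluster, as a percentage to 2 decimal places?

Binomial terms of (0.3740 + 0.6260)^3: M 0.0523, M+2 0.2627, M+4 0.4397, M+6 0.2453 → M+4 is the base peak.
P(M+4) = C(3,2) × 0.3740^1 × 0.6260^2 = 3 × 0.3740 × 0.391876 = 0.439685 (base)
P(M) = C(3,0) × 0.3740^3 × 0.6260^0 = 1 × 0.05231362 × 1.0000 = 0.052314
Relative intensity = 0.052314 / 0.439685 × 100 = 11.90

11.90%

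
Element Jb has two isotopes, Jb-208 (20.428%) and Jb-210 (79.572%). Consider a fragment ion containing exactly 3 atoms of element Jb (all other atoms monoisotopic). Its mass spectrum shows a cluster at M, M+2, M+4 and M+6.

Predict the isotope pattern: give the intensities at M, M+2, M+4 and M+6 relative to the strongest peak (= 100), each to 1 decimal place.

1.7 : 19.8 : 77.0 : 100.0

Each Jb atom is independently Jb-208 (p = 0.20428) or Jb-210 (q = 0.79572); the cluster is the binomial expansion (p + q)^3.
P(M) = 0.20428^3 = 0.008525
P(M+2) = 3 × 0.20428^2 × 0.79572^1 = 0.099617
P(M+4) = 3 × 0.20428^1 × 0.79572^2 = 0.388032
P(M+6) = 0.79572^3 = 0.503826
The M+6 peak is largest (0.503826); scaling to 100 gives 1.7 : 19.8 : 77.0 : 100.0.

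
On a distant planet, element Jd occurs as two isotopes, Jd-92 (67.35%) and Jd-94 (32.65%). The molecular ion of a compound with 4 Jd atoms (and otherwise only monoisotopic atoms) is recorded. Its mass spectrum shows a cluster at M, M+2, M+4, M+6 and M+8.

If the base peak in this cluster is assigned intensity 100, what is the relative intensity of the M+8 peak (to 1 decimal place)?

2.8

Term probabilities: M 0.2058, M+2 0.3990, M+4 0.2901, M+6 0.0938, M+8 0.0114. Base peak = M+2.
P(M+2) = C(4,1) × 0.6735^3 × 0.3265^1 = 4 × 0.30550112 × 0.3265 = 0.398984 (base)
P(M+8) = C(4,4) × 0.6735^0 × 0.3265^4 = 1 × 1.0000 × 0.01136404 = 0.011364
Relative intensity = 0.011364 / 0.398984 × 100 = 2.8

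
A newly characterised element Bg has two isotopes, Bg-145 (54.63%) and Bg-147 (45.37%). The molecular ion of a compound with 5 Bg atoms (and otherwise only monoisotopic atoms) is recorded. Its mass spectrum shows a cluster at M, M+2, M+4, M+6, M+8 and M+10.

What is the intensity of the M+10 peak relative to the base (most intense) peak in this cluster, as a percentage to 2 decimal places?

Binomial terms of (0.5463 + 0.4537)^5: M 0.0487, M+2 0.2021, M+4 0.3356, M+6 0.2787, M+8 0.1157, M+10 0.0192 → M+4 is the base peak.
P(M+4) = C(5,2) × 0.5463^3 × 0.4537^2 = 10 × 0.16303979 × 0.20584369 = 0.335607 (base)
P(M+10) = C(5,5) × 0.5463^0 × 0.4537^5 = 1 × 1.0000 × 0.01922401 = 0.019224
Relative intensity = 0.019224 / 0.335607 × 100 = 5.73

5.73%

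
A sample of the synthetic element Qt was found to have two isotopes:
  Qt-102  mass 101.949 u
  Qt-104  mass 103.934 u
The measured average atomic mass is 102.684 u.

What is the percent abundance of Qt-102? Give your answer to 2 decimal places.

Writing the weighted mean with unknown fraction x of Qt-102:
101.949·x + 103.934·(1 − x) = 102.684
(101.949 − 103.934)·x = 102.684 − 103.934
x = -1.250 / -1.985 = 0.62972 → 62.97% Qt-102, 37.03% Qt-104.

62.97%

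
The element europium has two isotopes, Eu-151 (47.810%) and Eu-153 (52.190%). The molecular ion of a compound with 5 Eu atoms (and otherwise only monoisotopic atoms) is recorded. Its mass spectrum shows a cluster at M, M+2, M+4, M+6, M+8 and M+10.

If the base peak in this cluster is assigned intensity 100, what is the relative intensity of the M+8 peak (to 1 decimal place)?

54.6

Term probabilities: M 0.0250, M+2 0.1363, M+4 0.2977, M+6 0.3249, M+8 0.1774, M+10 0.0387. Base peak = M+6.
P(M+6) = C(5,3) × 0.47810^2 × 0.52190^3 = 10 × 0.22857961 × 0.14215492 = 0.324937 (base)
P(M+8) = C(5,4) × 0.47810^1 × 0.52190^4 = 5 × 0.4781 × 0.07419065 = 0.177353
Relative intensity = 0.177353 / 0.324937 × 100 = 54.6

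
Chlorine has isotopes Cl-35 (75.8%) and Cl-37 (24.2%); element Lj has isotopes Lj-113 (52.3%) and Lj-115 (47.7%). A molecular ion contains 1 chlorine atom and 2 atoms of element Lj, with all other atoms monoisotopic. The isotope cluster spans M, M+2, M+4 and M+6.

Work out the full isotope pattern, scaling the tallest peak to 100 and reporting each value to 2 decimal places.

Chlorine pattern (n=1): 0.7580 : 0.2420
Element Lj pattern (n=2): 0.273529 : 0.498942 : 0.227529
Convolve the two distributions (both contribute in 2-u steps):
  M: 0.7580×0.273529 = 0.207335
  M+2: 0.7580×0.498942 + 0.2420×0.273529 = 0.444392
  M+4: 0.7580×0.227529 + 0.2420×0.498942 = 0.293211
  M+6: 0.2420×0.227529 = 0.055062
Scale to base peak (0.444392) = 100: 46.66 : 100.00 : 65.98 : 12.39

46.66 : 100.00 : 65.98 : 12.39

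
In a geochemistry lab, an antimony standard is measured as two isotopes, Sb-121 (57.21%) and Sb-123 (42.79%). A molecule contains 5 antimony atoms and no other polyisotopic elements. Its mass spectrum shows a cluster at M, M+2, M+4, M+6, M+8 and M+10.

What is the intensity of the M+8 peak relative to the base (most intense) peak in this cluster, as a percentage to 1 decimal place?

28.0%

(0.5721 + 0.4279)^5 gives M 0.0613, M+2 0.2292, M+4 0.3428, M+6 0.2564, M+8 0.0959, M+10 0.0143; the largest is M+4.
P(M+4) = C(5,2) × 0.5721^3 × 0.4279^2 = 10 × 0.18724742 × 0.18309841 = 0.342847 (base)
P(M+8) = C(5,4) × 0.5721^1 × 0.4279^4 = 5 × 0.5721 × 0.03352503 = 0.095898
Relative intensity = 0.095898 / 0.342847 × 100 = 28.0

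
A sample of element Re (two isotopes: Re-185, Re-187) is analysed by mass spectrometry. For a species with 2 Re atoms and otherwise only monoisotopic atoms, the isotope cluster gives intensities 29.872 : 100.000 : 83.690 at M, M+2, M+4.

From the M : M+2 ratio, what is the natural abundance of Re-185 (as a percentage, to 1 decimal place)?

If p is the fraction of Re that is Re-185, then I(M+2)/I(M) = [C(2,1)·p^1·(1−p)] / p^2 = 2·(1−p)/p = 100.000/29.872 = 3.3476
(1−p)/p = 3.3476/2 = 1.6738  ⇒  p = 1/(1 + 1.6738) = 0.3740
Re-185: 37.4%, Re-187: 62.6%.

37.4%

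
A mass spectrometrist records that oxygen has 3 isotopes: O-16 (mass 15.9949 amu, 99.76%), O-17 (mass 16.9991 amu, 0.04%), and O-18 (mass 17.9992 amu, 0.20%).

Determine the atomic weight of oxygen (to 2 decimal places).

Average mass = Σ (abundance × isotope mass) = 0.9976 × 15.9949 + 0.0004 × 16.9991 + 0.0020 × 17.9992
= 15.95651 + 0.00680 + 0.03600 = 15.99931 amu

16.00 amu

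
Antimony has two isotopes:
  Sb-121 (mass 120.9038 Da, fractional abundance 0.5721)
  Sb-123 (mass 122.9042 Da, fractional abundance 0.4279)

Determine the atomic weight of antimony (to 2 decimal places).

Ar = Σ fᵢ·mᵢ = 0.5721 × 120.9038 + 0.4279 × 122.9042
= 69.16906 + 52.59071 = 121.75977 Da

121.76 Da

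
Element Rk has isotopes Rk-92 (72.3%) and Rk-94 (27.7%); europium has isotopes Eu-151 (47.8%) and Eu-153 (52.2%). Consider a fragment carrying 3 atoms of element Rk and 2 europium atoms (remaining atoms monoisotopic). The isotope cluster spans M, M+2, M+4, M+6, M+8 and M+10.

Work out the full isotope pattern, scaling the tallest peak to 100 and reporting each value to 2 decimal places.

24.14 : 80.45 : 100.00 : 57.65 : 15.64 : 1.62

Element Rk pattern (n=3): 0.37793307 : 0.4343878 : 0.1664252 : 0.02125393
Europium pattern (n=2): 0.228484 : 0.499032 : 0.272484
Convolve the two distributions (both contribute in 2-u steps):
  M: 0.37793307×0.228484 = 0.086352
  M+2: 0.37793307×0.499032 + 0.4343878×0.228484 = 0.287851
  M+4: 0.37793307×0.272484 + 0.4343878×0.499032 + 0.1664252×0.228484 = 0.357780
  M+6: 0.4343878×0.272484 + 0.1664252×0.499032 + 0.02125393×0.228484 = 0.206271
  M+8: 0.1664252×0.272484 + 0.02125393×0.499032 = 0.055955
  M+10: 0.02125393×0.272484 = 0.005791
Scale to base peak (0.357780) = 100: 24.14 : 80.45 : 100.00 : 57.65 : 15.64 : 1.62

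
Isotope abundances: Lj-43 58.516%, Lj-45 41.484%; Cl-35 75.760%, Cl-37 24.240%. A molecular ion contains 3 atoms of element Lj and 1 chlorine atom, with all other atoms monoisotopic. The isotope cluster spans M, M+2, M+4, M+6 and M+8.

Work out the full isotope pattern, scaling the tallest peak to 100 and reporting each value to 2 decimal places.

40.87 : 100.00 : 89.43 : 34.28 : 4.66

Element Lj pattern (n=3): 0.20036594 : 0.42613886 : 0.30210446 : 0.07139074
Chlorine pattern (n=1): 0.7576 : 0.2424
Convolve the two distributions (both contribute in 2-u steps):
  M: 0.20036594×0.7576 = 0.151797
  M+2: 0.20036594×0.2424 + 0.42613886×0.7576 = 0.371412
  M+4: 0.42613886×0.2424 + 0.30210446×0.7576 = 0.332170
  M+6: 0.30210446×0.2424 + 0.07139074×0.7576 = 0.127316
  M+8: 0.07139074×0.2424 = 0.017305
Scale to base peak (0.371412) = 100: 40.87 : 100.00 : 89.43 : 34.28 : 4.66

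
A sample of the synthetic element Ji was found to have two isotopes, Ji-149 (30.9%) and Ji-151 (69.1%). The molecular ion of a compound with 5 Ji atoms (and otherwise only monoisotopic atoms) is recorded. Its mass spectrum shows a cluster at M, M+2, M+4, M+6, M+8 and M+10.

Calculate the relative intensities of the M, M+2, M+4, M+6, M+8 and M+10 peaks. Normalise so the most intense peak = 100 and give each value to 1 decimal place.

0.8 : 8.9 : 40.0 : 89.4 : 100.0 : 44.7

Each Ji atom is independently Ji-149 (p = 0.309) or Ji-151 (q = 0.691); the cluster is the binomial expansion (p + q)^5.
P(M) = 0.309^5 = 0.002817
P(M+2) = 5 × 0.309^4 × 0.691^1 = 0.031498
P(M+4) = 10 × 0.309^3 × 0.691^2 = 0.140874
P(M+6) = 10 × 0.309^2 × 0.691^3 = 0.315029
P(M+8) = 5 × 0.309^1 × 0.691^4 = 0.352242
P(M+10) = 0.691^5 = 0.157540
The M+8 peak is largest (0.352242); scaling to 100 gives 0.8 : 8.9 : 40.0 : 89.4 : 100.0 : 44.7.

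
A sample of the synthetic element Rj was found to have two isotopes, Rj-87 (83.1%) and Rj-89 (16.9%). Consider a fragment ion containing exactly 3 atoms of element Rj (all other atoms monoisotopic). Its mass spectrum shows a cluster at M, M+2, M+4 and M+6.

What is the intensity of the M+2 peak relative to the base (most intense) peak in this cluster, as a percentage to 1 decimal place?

Term probabilities: M 0.5739, M+2 0.3501, M+4 0.0712, M+6 0.0048. Base peak = M.
P(M) = C(3,0) × 0.831^3 × 0.169^0 = 1 × 0.57385619 × 1.0000 = 0.573856 (base)
P(M+2) = C(3,1) × 0.831^2 × 0.169^1 = 3 × 0.690561 × 0.1690 = 0.350114
Relative intensity = 0.350114 / 0.573856 × 100 = 61.0

61.0%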